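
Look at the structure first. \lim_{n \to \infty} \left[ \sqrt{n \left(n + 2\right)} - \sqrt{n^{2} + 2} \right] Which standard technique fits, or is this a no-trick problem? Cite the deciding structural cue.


Technique: conjugate multiplication — infinity minus infinity with a radical in play — multiply by the conjugate so the divergences of \sqrt{n \left(n + 2\right)} and \sqrt{n^{2} + 2} annihilate.


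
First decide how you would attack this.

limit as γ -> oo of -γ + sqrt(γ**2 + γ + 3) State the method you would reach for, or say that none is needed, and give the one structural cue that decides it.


Diagnosis: conjugate multiplication — neither sqrt(γ**2 + γ + 3) nor γ converges alone, so rewrite their difference as a conjugate-rationalized quotient first.


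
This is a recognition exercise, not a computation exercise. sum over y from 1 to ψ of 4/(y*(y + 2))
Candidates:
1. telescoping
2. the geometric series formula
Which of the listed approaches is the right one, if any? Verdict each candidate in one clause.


Method: telescoping — the summand 4/(y*(y + 2)) decomposes into fractions whose poles differ by an integer shift — the series collapses.
- telescoping — yes, a natural case for it.
- the geometric series formula: consecutive terms are not related by a fixed multiplier.


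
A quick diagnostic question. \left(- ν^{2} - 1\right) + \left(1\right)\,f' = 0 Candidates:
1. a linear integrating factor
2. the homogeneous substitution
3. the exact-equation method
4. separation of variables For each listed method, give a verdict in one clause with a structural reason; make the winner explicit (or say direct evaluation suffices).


Verdict: no special technique — with f absent the equation is not coupled at all: direct integration in ν.
- a linear integrating factor — with the unknown absent the integrating factor is a formality; direct integration is the working structure.
- the homogeneous substitution — the ratio of the variables does not determine the slope.
- the exact-equation method: the unknown never enters the equation — exactness holds emptily, with nothing for the method to add.
- separation of variables: separation is only trivially available — with the unknown absent from the slope this is a direct integration, not a separation problem.


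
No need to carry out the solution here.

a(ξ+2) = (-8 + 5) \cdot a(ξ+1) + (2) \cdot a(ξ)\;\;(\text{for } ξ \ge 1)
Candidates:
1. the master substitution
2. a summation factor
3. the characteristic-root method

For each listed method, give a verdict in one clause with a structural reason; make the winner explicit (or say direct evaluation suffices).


Best approach: the characteristic-root method — every coefficient is a fixed number and the forcing is zero — substitute r^ξ and read off the root equation.
- the master substitution: with no divided-index recursive call, reindexing by powers of a base buys nothing.
- a summation factor: a summation factor telescopes one-step recursions; this one carries higher-order memory.
- the characteristic-root method: applicable, and directly so.


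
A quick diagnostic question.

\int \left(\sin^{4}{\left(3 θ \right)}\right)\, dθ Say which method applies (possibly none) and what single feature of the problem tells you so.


Method: a trigonometric identity — an even power like \sin^{4}{\left(3 θ \right)} flattens under the half-angle identity into first-degree cosines you can integrate directly.


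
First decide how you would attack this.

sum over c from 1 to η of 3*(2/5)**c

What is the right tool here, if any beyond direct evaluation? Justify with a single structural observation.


Verdict: the geometric series formula — the ratio of consecutive terms is the constant 2/5, independent of the index — a geometric sum.


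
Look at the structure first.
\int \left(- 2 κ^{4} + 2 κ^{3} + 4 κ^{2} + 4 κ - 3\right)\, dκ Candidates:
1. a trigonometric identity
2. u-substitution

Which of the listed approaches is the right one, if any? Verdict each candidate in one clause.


Diagnosis: no special technique — scan for structure and find none: constant multiples of powers of κ, integrate directly.
- a trigonometric identity — there is no trigonometric structure at all — the integrand carries no sine or cosine to rewrite.
- u-substitution: no substitution does more than relabel what direct integration already handles.


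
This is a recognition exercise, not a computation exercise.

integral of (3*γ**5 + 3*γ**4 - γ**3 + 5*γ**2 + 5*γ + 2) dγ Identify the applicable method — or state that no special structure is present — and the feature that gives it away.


Method: no special technique — every term is a constant multiple of a power of γ; term-wise power-rule integration needs no preliminary transformation.


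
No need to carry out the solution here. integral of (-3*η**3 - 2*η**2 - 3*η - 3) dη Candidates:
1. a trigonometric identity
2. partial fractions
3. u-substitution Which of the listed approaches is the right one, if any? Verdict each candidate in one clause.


Technique: no special technique — every term is a constant multiple of a power of η; term-wise power-rule integration needs no preliminary transformation.
- a trigonometric identity — no sine or cosine appears, so there is nothing for a trigonometric identity to act on.
- partial fractions: the expression is not a ratio of polynomials that decomposes further.
- u-substitution — no substitution does more than relabel what direct integration already handles.


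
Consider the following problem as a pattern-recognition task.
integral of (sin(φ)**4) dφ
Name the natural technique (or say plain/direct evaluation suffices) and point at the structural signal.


Technique: a trigonometric identity — sin(φ)**4 calls for power reduction: rewrite via double angles before any antiderivative is attempted.


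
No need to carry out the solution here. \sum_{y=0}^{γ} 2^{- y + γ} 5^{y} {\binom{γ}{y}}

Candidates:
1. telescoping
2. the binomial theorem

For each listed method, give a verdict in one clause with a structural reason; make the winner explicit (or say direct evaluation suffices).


Verdict: the binomial theorem — terms weighting {\binom{γ}{y}} against matched powers of 5 and 2 reassemble into (5 + 2)^γ by the binomial theorem.
- telescoping: in the displayed form, no term reappears at a neighboring index to cancel against.
- the binomial theorem — yes — fits the structure here.


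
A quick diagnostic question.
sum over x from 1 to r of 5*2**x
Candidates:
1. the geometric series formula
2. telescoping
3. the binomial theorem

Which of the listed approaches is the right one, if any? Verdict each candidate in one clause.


Diagnosis: the geometric series formula — consecutive terms stand in a fixed index-free ratio — the geometric sum formula closes it.
- the geometric series formula — a fit — the right tool for this form.
- telescoping: writing out consecutive terms as given produces no pairwise cancellation.
- the binomial theorem: no binomial coefficients pair with matched powers.


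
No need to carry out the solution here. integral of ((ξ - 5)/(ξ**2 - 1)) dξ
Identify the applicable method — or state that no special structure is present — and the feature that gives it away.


Technique: partial fractions — each factor of ξ**2 - 1 owns one elementary piece of the integrand — separate them and integrate piecewise.


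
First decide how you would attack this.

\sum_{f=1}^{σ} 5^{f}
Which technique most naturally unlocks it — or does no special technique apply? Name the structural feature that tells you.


Verdict: the geometric series formula — each summand is the previous one scaled by 5; that constant multiplier is itself the geometric structure.


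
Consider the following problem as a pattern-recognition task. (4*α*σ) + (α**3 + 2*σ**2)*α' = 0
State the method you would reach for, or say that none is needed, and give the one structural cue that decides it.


Technique: the exact-equation method — check exactness first: here it holds (4*α*σ, α**3 + 2*σ**2 have matching cross partials), so no integrating factor is needed.


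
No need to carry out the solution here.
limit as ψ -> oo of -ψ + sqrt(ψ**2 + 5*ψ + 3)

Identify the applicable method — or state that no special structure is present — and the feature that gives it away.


Diagnosis: conjugate multiplication — the ∞ − ∞ radical form is the exact trigger for the conjugate maneuver.


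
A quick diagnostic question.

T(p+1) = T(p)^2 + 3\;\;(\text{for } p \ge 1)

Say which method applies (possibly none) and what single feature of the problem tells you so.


Best approach: no special technique — once the recursion is nonlinear, characteristic roots, master substitutions, and summation factors are all off the table.


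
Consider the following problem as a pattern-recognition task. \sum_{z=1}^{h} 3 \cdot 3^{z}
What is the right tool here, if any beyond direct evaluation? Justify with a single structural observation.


Technique: the geometric series formula — consecutive terms stand in a fixed index-free ratio — the geometric sum formula closes it.


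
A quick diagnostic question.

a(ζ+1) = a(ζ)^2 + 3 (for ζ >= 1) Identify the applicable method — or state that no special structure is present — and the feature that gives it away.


Diagnosis: no special technique — the map from one term to the next is curved, not linear, so linear closed-form machinery does not attach.


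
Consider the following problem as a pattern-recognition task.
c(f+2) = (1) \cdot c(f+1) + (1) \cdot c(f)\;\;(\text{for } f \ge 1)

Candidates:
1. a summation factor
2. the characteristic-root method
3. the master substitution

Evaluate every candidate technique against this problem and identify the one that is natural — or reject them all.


Method: the characteristic-root method — constant coefficients and linearity mean the ansatz r^f reduces it to solving the characteristic polynomial.
- a summation factor — a summation factor telescopes one-step recursions; this one carries higher-order memory.
- the characteristic-root method — a fit — the right tool for this form.
- the master substitution: this is shift-type recursion, outside the divide-and-conquer template.


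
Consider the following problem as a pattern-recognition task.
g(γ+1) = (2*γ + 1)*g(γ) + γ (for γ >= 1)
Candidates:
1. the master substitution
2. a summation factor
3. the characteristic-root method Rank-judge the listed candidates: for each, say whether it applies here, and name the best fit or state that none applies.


Diagnosis: a summation factor — an index-dependent multiplier 2*γ + 1 rules out characteristic roots; a summation factor converts it to a pure difference.
- the master substitution: no fixed divisor shrinks the index between calls.
- a summation factor: yes — fits the structure here.
- the characteristic-root method: the coefficients vary with the index, breaking the constant-coefficient structure the method needs.


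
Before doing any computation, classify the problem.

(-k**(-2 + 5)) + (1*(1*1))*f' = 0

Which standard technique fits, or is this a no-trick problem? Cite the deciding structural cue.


Best approach: no special technique — solved for the derivative, f never appears on the right — this is a direct integration in k, not a differential-equations problem at heart.


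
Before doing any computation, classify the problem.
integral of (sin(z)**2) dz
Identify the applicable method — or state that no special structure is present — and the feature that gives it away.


Best approach: a trigonometric identity — the even exponent on sin(z)**2 signals one move: rewrite via cos of the doubled angle.


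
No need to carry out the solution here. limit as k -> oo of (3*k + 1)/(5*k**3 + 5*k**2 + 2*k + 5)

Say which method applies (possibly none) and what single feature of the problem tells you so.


Verdict: dominant-term comparison — at large k only the top-degree terms survive; compare the leading terms and the limit falls out. Differentiating the expression as a single quotient would eventually settle it as well; matching dominant growth settles it immediately.


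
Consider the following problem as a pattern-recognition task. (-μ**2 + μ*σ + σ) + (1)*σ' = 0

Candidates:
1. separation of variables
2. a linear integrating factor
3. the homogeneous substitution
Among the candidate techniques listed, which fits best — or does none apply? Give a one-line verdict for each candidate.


Diagnosis: a linear integrating factor — linear in the unknown with genuine forcing: multiply through by the exponential of the integrated coefficient and the left side closes into one derivative.
- separation of variables — no division isolates the independent variable from the unknown.
- a linear integrating factor — yes — fits the structure here.
- the homogeneous substitution — rescaling both variables together changes the slope, so no ratio substitution collapses it.


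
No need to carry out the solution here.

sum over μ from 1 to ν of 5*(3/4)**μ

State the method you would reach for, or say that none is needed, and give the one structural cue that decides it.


Best approach: the geometric series formula — consecutive terms stand in a fixed index-free ratio — the geometric sum formula closes it.


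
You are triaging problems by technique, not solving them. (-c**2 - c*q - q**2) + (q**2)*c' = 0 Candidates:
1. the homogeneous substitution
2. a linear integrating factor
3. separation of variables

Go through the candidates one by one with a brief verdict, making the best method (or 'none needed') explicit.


Diagnosis: the homogeneous substitution — scaling q and c together leaves the slope fixed — it depends only on c/q, so substitute the ratio.
- the homogeneous substitution — applies; the problem has the shape this method handles.
- a linear integrating factor — the unknown enters nonlinearly (through a power, a denominator, or a transcendental function), which the linear integrating-factor recipe cannot absorb as-is — any repair would come from a preliminary substitution, not the factor.
- separation of variables: the two dependences are entangled, not a clean product of one-variable pieces.


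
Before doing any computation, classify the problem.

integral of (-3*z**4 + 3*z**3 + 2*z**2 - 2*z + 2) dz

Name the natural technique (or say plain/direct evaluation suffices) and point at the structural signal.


Technique: no special technique — every term is a constant multiple of a power of z; term-wise power-rule integration needs no preliminary transformation.


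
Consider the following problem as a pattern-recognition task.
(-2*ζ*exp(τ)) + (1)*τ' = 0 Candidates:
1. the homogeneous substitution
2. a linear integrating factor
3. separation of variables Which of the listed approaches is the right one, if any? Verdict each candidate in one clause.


Verdict: separation of variables — separating collects all τ-dependence with the derivative and leaves all ζ-dependence opposite: variables separate.
- the homogeneous substitution: the slope does not depend on the ratio of the variables alone.
- a linear integrating factor: a nonlinear term in the unknown puts this outside the integrating-factor template.
- separation of variables: applies; the problem has the shape this method handles.


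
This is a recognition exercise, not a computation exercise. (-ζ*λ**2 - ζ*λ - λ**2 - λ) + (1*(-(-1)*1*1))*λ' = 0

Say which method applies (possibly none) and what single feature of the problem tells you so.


Verdict: separation of variables — solved for the derivative, the right side splits multiplicatively into a function of each variable alone — divide and integrate each side. A Bernoulli rewrite would carry it as the equation stands — separating the variables needs no rearrangement either.


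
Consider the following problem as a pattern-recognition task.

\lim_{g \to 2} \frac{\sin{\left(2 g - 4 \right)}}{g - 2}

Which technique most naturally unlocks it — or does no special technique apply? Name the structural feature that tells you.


Diagnosis: l'Hôpital's rule (0/0) — both numerator and denominator vanish at 2: the genuine 0/0 indeterminate that l'Hôpital exists for. Expanding numerator and denominator to first order gives the same value — the rule automates exactly that.


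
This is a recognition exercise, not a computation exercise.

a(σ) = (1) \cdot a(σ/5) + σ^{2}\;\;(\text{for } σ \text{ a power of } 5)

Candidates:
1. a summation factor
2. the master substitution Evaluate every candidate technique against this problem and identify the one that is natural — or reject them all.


Best approach: the master substitution — treat m = log base 5 of σ as the new clock: one recursion step advances m by one while σ scales by 5.
- a summation factor: a divided-index call is outside the fixed-shift first-order family a summation factor normalizes.
- the master substitution: yes — fits the structure here.


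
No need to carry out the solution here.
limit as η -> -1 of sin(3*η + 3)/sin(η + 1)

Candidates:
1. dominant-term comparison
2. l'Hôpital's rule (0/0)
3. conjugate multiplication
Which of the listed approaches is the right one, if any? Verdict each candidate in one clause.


Diagnosis: l'Hôpital's rule (0/0) — substituting -1 gives 0 over 0; differentiate top and bottom once and re-evaluate. Known elementary limits would finish this too — the rule just bypasses the case analysis.
- dominant-term comparison — no dominant power emerges to decide the limit by degree comparison.
- l'Hôpital's rule (0/0): yes, a natural case for it.
- conjugate multiplication: there is no infinity-minus-infinity radical difference to rationalize.


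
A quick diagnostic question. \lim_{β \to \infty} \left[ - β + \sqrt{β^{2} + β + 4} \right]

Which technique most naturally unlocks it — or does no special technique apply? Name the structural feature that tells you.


Best approach: conjugate multiplication — turning the difference into a conjugate-rationalized ratio makes the limit readable.


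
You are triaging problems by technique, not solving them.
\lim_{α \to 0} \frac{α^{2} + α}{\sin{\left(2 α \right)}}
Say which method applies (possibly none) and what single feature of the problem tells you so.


Best approach: l'Hôpital's rule (0/0) — both numerator and denominator vanish at 0: the genuine 0/0 indeterminate that l'Hôpital exists for. Known elementary limits would finish this too — the rule just bypasses the case analysis.


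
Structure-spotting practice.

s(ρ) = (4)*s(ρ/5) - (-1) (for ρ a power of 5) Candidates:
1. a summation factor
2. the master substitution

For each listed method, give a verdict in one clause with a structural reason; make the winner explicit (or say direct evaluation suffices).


Diagnosis: the master substitution — the recursive call is at index ρ/5 rather than a shift, a divide-and-conquer shape — substituting ρ = 5^m linearizes it.
- a summation factor: a divided-index call is outside the fixed-shift first-order family a summation factor normalizes.
- the master substitution: a fit — the right tool for this form.


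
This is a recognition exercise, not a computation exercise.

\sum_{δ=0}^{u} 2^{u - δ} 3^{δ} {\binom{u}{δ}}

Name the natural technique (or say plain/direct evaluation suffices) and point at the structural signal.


Diagnosis: the binomial theorem — {\binom{u}{δ}} weighting matched powers of 3 and 2 is the expanded form of (3 + 2)^u — fold it back up.


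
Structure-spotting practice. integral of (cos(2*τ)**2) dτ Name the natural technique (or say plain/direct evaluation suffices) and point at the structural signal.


Best approach: a trigonometric identity — even powers like cos(2*τ)**2 never integrate directly; the half-angle identity lowers the degree first.


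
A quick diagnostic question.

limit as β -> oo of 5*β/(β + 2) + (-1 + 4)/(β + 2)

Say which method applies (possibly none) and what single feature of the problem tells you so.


Diagnosis: dominant-term comparison — divide through by the highest power of β; every lower-order term dies and the dominant terms decide the limit. As a single quotient, the ∞/∞ shape would yield to repeated differentiation as well — the growth comparison gets there in one look.


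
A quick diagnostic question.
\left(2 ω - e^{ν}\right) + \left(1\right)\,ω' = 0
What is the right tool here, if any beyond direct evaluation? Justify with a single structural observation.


Best approach: a linear integrating factor — linear in the unknown with genuine forcing: multiply through by the exponential of the integrated coefficient and the left side closes into one derivative.


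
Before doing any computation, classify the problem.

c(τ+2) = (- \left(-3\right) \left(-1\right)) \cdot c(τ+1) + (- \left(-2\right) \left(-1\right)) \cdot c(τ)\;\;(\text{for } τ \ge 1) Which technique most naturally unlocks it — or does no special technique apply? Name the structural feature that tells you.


Technique: the characteristic-root method — shift-invariance with fixed coefficients calls for exponential trials; the characteristic polynomial finds every r^τ.


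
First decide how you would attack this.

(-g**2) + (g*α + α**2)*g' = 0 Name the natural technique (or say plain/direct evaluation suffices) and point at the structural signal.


Diagnosis: the homogeneous substitution — the slope's numerator and denominator have matching total degree, so it depends only on g/α and the ratio substitution collapses it. A Bernoulli substitution after rearrangement (possibly exchanging dependent and independent variable) is a fair alternative; the homogeneous route works on the equation as it stands.


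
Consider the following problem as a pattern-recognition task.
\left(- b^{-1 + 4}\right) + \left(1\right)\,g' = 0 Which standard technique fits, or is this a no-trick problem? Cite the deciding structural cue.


Verdict: no special technique — with g absent the equation is not coupled at all: direct integration in b.


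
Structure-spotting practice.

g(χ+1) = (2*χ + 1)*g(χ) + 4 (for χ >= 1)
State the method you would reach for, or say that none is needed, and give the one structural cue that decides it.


Best approach: a summation factor — because the multiplier 2*χ + 1 is index-dependent, divide through by its running product and sum the resulting differences.


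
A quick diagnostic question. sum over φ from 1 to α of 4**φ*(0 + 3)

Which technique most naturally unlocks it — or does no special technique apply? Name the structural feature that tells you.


Verdict: the geometric series formula — check a ratio of consecutive terms: it is 4, independent of the index, so the geometric formula closes the sum.


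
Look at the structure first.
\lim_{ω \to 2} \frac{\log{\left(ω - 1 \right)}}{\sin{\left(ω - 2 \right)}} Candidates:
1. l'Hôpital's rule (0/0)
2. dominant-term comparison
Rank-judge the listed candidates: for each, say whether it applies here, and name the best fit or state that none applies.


Method: l'Hôpital's rule (0/0) — the 0/0 form at 2 is the signature situation for l'Hôpital's rule. A first-order expansion at the point is an equally standard path; the rule packages it.
- l'Hôpital's rule (0/0): a fit — the right tool for this form.
- dominant-term comparison — this is not a rational comparison of growth rates at infinity.


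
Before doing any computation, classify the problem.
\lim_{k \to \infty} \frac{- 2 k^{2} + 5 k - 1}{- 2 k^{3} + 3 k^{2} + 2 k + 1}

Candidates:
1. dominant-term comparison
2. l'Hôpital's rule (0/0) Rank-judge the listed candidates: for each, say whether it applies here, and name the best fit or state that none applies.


Verdict: dominant-term comparison — divide through by the highest power of k; every lower-order term dies and the dominant terms decide the limit.
- dominant-term comparison — a fit — the right tool for this form.
- l'Hôpital's rule (0/0): no 0/0 form appears: written as one quotient, top and bottom both grow without bound, and the ratio is decided by their leading terms.


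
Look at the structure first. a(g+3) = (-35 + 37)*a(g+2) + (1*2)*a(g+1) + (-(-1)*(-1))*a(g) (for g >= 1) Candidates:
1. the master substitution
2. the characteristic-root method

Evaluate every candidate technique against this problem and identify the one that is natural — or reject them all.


Diagnosis: the characteristic-root method — no index-dependence in the weights and nothing inhomogeneous: classic characteristic-equation setup.
- the master substitution — this is shift-type recursion, outside the divide-and-conquer template.
- the characteristic-root method — applicable, and directly so.


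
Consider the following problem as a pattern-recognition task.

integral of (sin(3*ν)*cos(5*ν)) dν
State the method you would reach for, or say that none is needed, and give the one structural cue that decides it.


Method: a trigonometric identity — apply product-to-sum to sin(3*ν)*cos(5*ν): two clean single-angle terms replace one awkward product.


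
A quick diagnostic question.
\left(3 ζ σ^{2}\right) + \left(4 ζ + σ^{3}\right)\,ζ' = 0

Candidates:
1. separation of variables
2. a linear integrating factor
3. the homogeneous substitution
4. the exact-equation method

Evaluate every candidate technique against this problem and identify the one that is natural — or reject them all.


Diagnosis: the exact-equation method — check exactness first: here it holds (3 ζ σ^{2}, 4 ζ + σ^{3} have matching cross partials), so no integrating factor is needed.
- separation of variables: the two dependences do not factor apart.
- a linear integrating factor: the unknown enters nonlinearly (through a power, a denominator, or a transcendental function), which the linear integrating-factor recipe cannot absorb as-is — any repair would come from a preliminary substitution, not the factor.
- the homogeneous substitution — the ratio substitution does not collapse this equation.
- the exact-equation method — applicable, and directly so.


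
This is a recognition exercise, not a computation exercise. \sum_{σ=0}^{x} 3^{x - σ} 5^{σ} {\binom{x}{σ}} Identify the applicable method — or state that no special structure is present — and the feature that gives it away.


Best approach: the binomial theorem — the summand is term σ of a binomial expansion in 5 and 3; the whole sum is a single power.


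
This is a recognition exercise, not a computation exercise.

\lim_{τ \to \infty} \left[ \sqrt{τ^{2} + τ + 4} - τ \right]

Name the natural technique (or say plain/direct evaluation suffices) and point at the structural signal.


Best approach: conjugate multiplication — the ∞ − ∞ radical form is the exact trigger for the conjugate maneuver.


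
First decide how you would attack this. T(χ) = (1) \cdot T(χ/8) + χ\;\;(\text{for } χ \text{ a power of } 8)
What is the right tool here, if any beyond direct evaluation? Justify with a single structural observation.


Method: the master substitution — the argument shrinks by the factor 8, so measure the index on a logarithmic scale and the recursion becomes a shift.


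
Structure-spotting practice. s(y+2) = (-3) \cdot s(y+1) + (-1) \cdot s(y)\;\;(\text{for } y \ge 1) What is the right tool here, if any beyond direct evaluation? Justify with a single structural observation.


Best approach: the characteristic-root method — the recurrence is linear and homogeneous with constant coefficients, so the ansatz r^y turns it into a polynomial equation for r.


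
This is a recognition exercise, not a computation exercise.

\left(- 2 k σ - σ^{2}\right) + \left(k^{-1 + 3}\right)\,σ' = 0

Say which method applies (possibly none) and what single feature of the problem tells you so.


Verdict: the homogeneous substitution — solved for the derivative, the right side is unchanged under scaling k and σ together — it depends only on the ratio σ/k, so substitute a single ratio variable. Rearranged, this also fits the Bernoulli template directly; the homogeneous substitution reads the structure without the rearrangement.


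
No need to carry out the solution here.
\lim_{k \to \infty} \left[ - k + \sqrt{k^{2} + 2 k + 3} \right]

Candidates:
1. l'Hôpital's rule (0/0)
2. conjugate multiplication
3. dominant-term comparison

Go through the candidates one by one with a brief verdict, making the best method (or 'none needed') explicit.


Best approach: conjugate multiplication — the difference \sqrt{k^{2} + 2 k + 3} - k is an ∞ − ∞ stalemate; its conjugate partner breaks the tie.
- l'Hôpital's rule (0/0) — substitution produces ∞ − ∞ rather than a vanishing quotient; the rule needs a 0/0 ratio to act on.
- conjugate multiplication — a fit — the right tool for this form.
- dominant-term comparison: leading-power comparison does not apply to this form.


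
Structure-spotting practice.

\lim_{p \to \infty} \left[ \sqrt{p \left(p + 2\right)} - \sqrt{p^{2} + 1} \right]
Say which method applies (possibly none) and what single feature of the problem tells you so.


Verdict: conjugate multiplication — divergence minus divergence hides a finite answer — expose it by pairing \sqrt{p \left(p + 2\right)} - \sqrt{p^{2} + 1} with its conjugate.


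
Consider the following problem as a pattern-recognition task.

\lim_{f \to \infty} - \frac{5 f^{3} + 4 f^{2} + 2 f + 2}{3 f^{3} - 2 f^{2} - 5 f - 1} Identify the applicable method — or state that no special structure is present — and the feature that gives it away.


Diagnosis: dominant-term comparison — as f grows, only the highest-degree terms matter — compare leading terms and read the limit off. l'Hôpital's at-infinity variant applies to the expression viewed as a single quotient; the leading-term comparison is the direct route.


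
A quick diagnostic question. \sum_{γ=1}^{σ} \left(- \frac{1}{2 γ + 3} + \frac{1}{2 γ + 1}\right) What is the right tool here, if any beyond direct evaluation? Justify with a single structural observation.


Best approach: telescoping — a difference of consecutive values of one function (\frac{1}{2 γ + 1} at one index and the next) — telescoping by construction.


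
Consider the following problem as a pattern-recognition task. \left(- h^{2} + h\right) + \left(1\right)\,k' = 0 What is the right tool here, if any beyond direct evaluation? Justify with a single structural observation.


Technique: no special technique — with k absent the equation is not coupled at all: direct integration in h.


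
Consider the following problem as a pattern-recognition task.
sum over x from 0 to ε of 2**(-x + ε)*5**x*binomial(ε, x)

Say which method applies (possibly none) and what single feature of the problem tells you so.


Method: the binomial theorem — the summand is term x of a binomial expansion in 5 and 2; the whole sum is a single power.


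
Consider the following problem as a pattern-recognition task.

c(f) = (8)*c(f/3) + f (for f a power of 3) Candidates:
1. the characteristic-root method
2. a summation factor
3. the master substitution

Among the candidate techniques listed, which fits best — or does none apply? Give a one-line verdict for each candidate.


Best approach: the master substitution — treat m = log base 3 of f as the new clock: one recursion step advances m by one while f scales by 3.
- the characteristic-root method — the recursion divides its index rather than shifting it — outside the constant-shift family the root method covers.
- a summation factor — the recursion divides its index rather than shifting it — there is no previous-term chain for a summation factor to telescope.
- the master substitution: applicable, and directly so.


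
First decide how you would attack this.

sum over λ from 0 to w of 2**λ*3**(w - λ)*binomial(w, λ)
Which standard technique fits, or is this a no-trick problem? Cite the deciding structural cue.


Best approach: the binomial theorem — the summand is term λ of a binomial expansion in 2 and 3; the whole sum is a single power.


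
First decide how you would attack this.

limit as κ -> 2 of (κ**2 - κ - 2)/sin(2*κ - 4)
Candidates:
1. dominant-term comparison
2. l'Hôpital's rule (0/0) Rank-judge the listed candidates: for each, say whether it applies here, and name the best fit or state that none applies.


Technique: l'Hôpital's rule (0/0) — both numerator and denominator vanish at 2: the genuine 0/0 indeterminate that l'Hôpital exists for. Expanding numerator and denominator to first order gives the same value — the rule automates exactly that.
- dominant-term comparison: no ranking of term growth rates resolves the limit here.
- l'Hôpital's rule (0/0): a fit — the right tool for this form.


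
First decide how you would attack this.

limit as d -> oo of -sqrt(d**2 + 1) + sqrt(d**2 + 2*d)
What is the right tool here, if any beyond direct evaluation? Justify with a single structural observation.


Best approach: conjugate multiplication — neither sqrt(d**2 + 2*d) nor sqrt(d**2 + 1) converges alone, so rewrite their difference as a conjugate-rationalized quotient first.


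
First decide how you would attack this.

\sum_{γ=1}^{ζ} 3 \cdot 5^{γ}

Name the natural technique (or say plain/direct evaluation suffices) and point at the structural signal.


Diagnosis: the geometric series formula — check a ratio of consecutive terms: it is 5, independent of the index, so the geometric formula closes the sum.


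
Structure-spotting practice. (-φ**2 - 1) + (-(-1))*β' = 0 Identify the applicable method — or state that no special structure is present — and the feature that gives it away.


Verdict: no special technique — with β absent the equation is not coupled at all: direct integration in φ.


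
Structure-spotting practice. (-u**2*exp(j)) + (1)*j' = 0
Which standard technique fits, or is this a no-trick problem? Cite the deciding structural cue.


Best approach: separation of variables — separating collects all j-dependence with the derivative and leaves all u-dependence opposite: variables separate.


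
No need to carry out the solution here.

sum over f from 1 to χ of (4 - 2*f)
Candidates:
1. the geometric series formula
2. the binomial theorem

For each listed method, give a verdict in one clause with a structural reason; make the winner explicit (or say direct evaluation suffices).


Technique: no special technique — with only polynomial terms in f present, the classical sum-of-powers identities are all you need.
- the geometric series formula — the term-to-term ratio drifts with the index — the one thing the geometric formula cannot absorb.
- the binomial theorem — no binomial coefficients pair up with complementary powers here.


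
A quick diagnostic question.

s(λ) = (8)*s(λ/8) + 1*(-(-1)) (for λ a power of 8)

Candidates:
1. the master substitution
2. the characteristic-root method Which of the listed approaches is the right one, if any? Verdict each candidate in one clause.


Best approach: the master substitution — recursion at λ/8 is multiplicative in the index; logarithmic reindexing via λ = 8^m linearizes it.
- the master substitution: yes, a natural case for it.
- the characteristic-root method: a divided-index call is not the fixed-shift linear shape that characteristic roots solve.


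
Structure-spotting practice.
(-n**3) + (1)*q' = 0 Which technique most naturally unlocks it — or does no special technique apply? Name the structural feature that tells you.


Technique: no special technique — solved for the derivative, q never appears on the right — this is a direct integration in n, not a differential-equations problem at heart.


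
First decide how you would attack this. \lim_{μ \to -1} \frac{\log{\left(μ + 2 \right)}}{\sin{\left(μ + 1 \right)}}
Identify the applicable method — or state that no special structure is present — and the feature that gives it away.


Verdict: l'Hôpital's rule (0/0) — plug in -1: top and bottom both hit zero, so differentiate each and retry. A local series expansion at the point resolves it as well; the rule is the packaged version of that step.


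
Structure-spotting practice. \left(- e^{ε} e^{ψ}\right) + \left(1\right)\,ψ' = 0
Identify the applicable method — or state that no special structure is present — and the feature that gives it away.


Method: separation of variables — one side of the product carries the independent variable, the other the unknown — the textbook separation shape.


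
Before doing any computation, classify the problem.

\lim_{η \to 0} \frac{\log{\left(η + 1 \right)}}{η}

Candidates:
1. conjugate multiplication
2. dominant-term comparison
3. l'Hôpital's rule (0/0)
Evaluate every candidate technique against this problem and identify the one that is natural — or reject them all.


Method: l'Hôpital's rule (0/0) — numerator and denominator both vanish at 0 — a genuine 0/0 form, which is exactly when l'Hôpital applies. The standard small-argument limits would also carry it; the rule is the systematic route.
- conjugate multiplication: the conjugate move applies to radical differences, which this is not.
- dominant-term comparison — no dominant-degree comparison decides it.
- l'Hôpital's rule (0/0) — applicable, and directly so.


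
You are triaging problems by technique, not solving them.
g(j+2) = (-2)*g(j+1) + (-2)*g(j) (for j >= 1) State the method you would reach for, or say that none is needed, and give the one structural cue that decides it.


Technique: the characteristic-root method — this is the constant-coefficient homogeneous case — the whole solution in j reduces to a polynomial's roots.


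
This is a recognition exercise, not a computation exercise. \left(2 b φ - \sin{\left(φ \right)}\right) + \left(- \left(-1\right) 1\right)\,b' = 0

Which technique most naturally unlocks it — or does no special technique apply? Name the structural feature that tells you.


Method: a linear integrating factor — the unknown enters only to the first power against a nonzero forcing term — the integrating-factor template applies directly.


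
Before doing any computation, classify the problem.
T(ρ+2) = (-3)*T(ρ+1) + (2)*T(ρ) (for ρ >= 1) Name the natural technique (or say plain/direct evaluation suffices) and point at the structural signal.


Diagnosis: the characteristic-root method — try a geometric ansatz r^ρ: constant coefficients turn the recurrence into one polynomial equation in r.


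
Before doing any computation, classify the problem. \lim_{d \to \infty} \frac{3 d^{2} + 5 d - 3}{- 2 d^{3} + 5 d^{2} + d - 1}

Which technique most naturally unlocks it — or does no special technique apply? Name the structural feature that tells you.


Best approach: dominant-term comparison — divide through by the highest power of d; every lower-order term dies and the dominant terms decide the limit. Differentiating the expression as a single quotient would eventually settle it as well; matching dominant growth settles it immediately.


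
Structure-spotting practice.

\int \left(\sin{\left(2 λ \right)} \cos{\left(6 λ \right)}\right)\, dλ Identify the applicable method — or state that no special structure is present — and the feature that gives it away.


Diagnosis: a trigonometric identity — \sin{\left(2 λ \right)} \cos{\left(6 λ \right)} is a beat pattern — rewrite the product as a sum of single-frequency waves before integrating.


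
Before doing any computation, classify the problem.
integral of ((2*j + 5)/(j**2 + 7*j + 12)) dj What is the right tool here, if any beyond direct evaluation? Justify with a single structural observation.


Technique: partial fractions — the factorization of j**2 + 7*j + 12 is the whole battle; after it, each term is a table integral.
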